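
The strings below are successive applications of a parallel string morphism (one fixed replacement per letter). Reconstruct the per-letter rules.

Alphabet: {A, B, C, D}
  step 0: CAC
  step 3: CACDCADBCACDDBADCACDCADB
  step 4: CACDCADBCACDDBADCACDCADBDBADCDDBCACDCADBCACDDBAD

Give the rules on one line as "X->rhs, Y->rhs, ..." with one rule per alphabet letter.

A->CD, B->AD, C->CA, D->DB

  step 3 ⇒ step 4: CACDCADBCACDDBADCACDCADB ⇒ CA·CD·CA·DB·CA·CD·DB·AD·CA·CD·CA·DB·DB·AD·CD·DB·CA·CD·CA·DB·CA·CD·DB·AD
    A ↦ CD
    B ↦ AD
    C ↦ CA
    D ↦ DB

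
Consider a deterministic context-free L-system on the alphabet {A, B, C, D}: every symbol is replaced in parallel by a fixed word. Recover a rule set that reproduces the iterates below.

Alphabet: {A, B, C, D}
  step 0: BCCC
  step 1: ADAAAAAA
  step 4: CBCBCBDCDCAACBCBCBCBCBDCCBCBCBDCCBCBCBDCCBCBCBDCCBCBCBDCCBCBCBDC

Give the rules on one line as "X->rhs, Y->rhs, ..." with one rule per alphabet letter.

A->CB, B->AD, C->AA, D->DC

  step 0 ⇒ step 1: BCCC ⇒ AD·AA·AA·AA
    B ↦ AD
    C ↦ AA
    A ↦ CB  (constrained at step 1)
    D ↦ DC  (constrained at step 1)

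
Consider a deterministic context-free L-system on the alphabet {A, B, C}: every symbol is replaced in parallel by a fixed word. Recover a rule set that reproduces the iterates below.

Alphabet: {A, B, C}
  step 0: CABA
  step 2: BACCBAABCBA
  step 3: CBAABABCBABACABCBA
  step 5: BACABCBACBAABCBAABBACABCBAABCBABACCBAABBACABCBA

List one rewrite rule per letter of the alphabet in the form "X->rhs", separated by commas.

  step 2 ⇒ step 3: BACCBAABCBA ⇒ C·BA·AB·AB·C·BA·BA·C·AB·C·BA
    A ↦ BA
    B ↦ C
    C ↦ AB

A->BA, B->C, C->AB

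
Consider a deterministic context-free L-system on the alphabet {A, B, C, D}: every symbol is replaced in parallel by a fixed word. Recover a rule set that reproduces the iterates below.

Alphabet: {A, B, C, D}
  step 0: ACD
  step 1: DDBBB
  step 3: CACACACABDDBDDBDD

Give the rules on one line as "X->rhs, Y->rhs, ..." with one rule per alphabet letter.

  step 0 ⇒ step 1: ACD ⇒ DD·B·BB
    A ↦ DD
    C ↦ B
    D ↦ BB
    B ↦ CA  (constrained at step 1)

A->DD, B->CA, C->B, D->BB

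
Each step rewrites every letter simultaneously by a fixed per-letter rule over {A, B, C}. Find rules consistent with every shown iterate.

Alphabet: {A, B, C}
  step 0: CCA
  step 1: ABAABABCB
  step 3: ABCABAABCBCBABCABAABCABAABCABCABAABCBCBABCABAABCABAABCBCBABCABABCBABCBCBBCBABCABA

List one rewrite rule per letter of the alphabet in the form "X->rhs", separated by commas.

  step 0 ⇒ step 1: CCA ⇒ ABA·ABA·BCB
    A ↦ BCB
    C ↦ ABA
    B ↦ ABC  (constrained at step 1)

A->BCB, B->ABC, C->ABA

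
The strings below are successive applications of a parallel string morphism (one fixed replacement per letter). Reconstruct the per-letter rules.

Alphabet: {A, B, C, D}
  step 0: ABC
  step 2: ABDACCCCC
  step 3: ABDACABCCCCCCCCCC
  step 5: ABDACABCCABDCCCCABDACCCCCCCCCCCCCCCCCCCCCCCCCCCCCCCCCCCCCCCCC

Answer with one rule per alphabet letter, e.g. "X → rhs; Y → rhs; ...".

  step 2 ⇒ step 3: ABDACCCCC ⇒ AB·D·AC·AB·CC·CC·CC·CC·CC
    A ↦ AB
    B ↦ D
    C ↦ CC
    D ↦ AC

A->AB, B->D, C->CC, D->AC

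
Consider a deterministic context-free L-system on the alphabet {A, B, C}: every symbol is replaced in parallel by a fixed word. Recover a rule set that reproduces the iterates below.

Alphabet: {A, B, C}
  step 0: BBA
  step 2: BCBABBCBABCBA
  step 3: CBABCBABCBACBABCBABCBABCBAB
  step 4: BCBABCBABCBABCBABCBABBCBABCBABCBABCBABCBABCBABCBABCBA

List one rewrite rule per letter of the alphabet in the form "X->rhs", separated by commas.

  step 3 ⇒ step 4: CBABCBABCBACBABCBABCBABCBAB ⇒ B·CBA·B·CBA·B·CBA·B·CBA·B·CBA·B·B·CBA·B·CBA·B·CBA·B·CBA·B·CBA·B·CBA·B·CBA·B·CBA
    A ↦ B
    B ↦ CBA
    C ↦ B

A->B, B->CBA, C->B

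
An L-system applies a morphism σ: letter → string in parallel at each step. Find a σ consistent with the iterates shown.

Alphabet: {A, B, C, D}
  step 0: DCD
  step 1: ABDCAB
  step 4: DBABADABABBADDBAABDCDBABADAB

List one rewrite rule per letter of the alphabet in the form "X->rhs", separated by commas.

A->D, B->BA, C->DC, D->AB

  step 0 ⇒ step 1: DCD ⇒ AB·DC·AB
    C ↦ DC
    D ↦ AB
    A ↦ D  (constrained at step 1)
    B ↦ BA  (constrained at step 1)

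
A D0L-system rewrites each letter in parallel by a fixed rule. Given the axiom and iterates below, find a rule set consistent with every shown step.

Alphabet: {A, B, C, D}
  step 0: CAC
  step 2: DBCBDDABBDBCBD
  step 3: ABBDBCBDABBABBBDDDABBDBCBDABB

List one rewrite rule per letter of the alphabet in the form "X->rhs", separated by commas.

A->BD, B->D, C->BCB, D->ABB

  step 2 ⇒ step 3: DBCBDDABBDBCBD ⇒ ABB·D·BCB·D·ABB·ABB·BD·D·D·ABB·D·BCB·D·ABB
    A ↦ BD
    B ↦ D
    C ↦ BCB
    D ↦ ABB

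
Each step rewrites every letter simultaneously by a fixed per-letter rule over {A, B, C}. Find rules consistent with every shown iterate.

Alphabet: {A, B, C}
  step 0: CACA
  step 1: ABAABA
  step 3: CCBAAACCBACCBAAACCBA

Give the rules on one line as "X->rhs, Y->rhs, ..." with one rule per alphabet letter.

  step 0 ⇒ step 1: CACA ⇒ A·BA·A·BA
    A ↦ BA
    C ↦ A
    B ↦ CC  (constrained at step 1)

A->BA, B->CC, C->A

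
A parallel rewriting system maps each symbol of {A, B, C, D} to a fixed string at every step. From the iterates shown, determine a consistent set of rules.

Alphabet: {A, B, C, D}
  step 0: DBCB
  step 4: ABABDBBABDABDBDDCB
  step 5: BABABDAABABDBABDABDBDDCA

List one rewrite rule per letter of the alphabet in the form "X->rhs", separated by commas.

  step 4 ⇒ step 5: ABABDBBABDABDBDDCB ⇒ B·A·B·A·BD·A·A·B·A·BD·B·A·BD·A·BD·BD·DC·A
    A ↦ B
    B ↦ A
    C ↦ DC
    D ↦ BD

A->B, B->A, C->DC, D->BD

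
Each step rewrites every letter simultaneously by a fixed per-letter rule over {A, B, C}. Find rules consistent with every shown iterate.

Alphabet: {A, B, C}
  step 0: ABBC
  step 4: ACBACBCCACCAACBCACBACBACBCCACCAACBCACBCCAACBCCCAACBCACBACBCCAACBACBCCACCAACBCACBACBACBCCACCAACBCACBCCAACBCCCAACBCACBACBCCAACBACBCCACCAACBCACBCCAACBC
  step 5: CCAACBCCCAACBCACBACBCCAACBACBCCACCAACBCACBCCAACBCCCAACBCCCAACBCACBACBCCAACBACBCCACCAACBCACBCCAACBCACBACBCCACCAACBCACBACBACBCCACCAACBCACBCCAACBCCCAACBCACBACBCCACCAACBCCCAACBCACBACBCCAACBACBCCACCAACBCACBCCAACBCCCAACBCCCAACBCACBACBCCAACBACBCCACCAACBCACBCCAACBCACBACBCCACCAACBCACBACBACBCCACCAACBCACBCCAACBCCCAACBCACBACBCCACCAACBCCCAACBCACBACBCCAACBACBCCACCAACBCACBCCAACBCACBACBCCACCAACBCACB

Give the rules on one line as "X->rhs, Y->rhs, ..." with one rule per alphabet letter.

  step 4 ⇒ step 5: ACBACBCCACCAACBCACBACBACBCCACCAACBCACBCCAACBCCCAACBCACBACBCCAACBACBCCACCAACBCACBACBACBCCACCAACBCACBCCAACBCCCAACBCACBACBCCAACBACBCCACCAACBCACBCCAACBC ⇒ CCA·ACB·C·CCA·ACB·C·ACB·ACB·CCA·ACB·ACB·CCA·CCA·ACB·C·ACB·CCA·ACB·C·CCA·ACB·C·CCA·ACB·C·ACB·ACB·CCA·ACB·ACB·CCA·CCA·ACB·C·ACB·CCA·ACB·C·ACB·ACB·CCA·CCA·ACB·C·ACB·ACB·ACB·CCA·CCA·ACB·C·ACB·CCA·ACB·C·CCA·ACB·C·ACB·ACB·CCA·CCA·ACB·C·CCA·ACB·C·ACB·ACB·CCA·ACB·ACB·CCA·CCA·ACB·C·ACB·CCA·ACB·C·CCA·ACB·C·CCA·ACB·C·ACB·ACB·CCA·ACB·ACB·CCA·CCA·ACB·C·ACB·CCA·ACB·C·ACB·ACB·CCA·CCA·ACB·C·ACB·ACB·ACB·CCA·CCA·ACB·C·ACB·CCA·ACB·C·CCA·ACB·C·ACB·ACB·CCA·CCA·ACB·C·CCA·ACB·C·ACB·ACB·CCA·ACB·ACB·CCA·CCA·ACB·C·ACB·CCA·ACB·C·ACB·ACB·CCA·CCA·ACB·C·ACB
    A ↦ CCA
    B ↦ C
    C ↦ ACB

A->CCA, B->C, C->ACB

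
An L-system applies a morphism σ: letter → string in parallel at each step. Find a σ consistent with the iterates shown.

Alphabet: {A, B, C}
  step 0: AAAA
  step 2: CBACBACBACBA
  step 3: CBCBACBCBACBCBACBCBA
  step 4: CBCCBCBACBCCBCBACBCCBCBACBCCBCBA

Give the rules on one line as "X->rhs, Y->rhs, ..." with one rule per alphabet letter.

A->BA, B->C, C->CB

  step 3 ⇒ step 4: CBCBACBCBACBCBACBCBA ⇒ CB·C·CB·C·BA·CB·C·CB·C·BA·CB·C·CB·C·BA·CB·C·CB·C·BA
    A ↦ BA
    B ↦ C
    C ↦ CB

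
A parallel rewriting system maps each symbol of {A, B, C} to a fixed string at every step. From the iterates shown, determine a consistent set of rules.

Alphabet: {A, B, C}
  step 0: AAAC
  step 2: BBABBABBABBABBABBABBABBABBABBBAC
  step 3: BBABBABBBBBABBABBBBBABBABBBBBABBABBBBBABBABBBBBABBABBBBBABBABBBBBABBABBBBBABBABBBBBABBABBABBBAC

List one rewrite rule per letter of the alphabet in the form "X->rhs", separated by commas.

  step 2 ⇒ step 3: BBABBABBABBABBABBABBABBABBABBBAC ⇒ BBA·BBA·BBB·BBA·BBA·BBB·BBA·BBA·BBB·BBA·BBA·BBB·BBA·BBA·BBB·BBA·BBA·BBB·BBA·BBA·BBB·BBA·BBA·BBB·BBA·BBA·BBB·BBA·BBA·BBA·BBB·AC
    A ↦ BBB
    B ↦ BBA
    C ↦ AC

A->BBB, B->BBA, C->AC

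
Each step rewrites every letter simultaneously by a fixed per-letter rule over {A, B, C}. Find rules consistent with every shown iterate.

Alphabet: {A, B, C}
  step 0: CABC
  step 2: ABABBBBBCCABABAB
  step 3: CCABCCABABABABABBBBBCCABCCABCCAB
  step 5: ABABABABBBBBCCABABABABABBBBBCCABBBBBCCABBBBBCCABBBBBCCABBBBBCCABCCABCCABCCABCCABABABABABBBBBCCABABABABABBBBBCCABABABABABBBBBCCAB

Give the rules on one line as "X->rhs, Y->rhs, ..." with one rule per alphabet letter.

  step 2 ⇒ step 3: ABABBBBBCCABABAB ⇒ CC·AB·CC·AB·AB·AB·AB·AB·BB·BB·CC·AB·CC·AB·CC·AB
    A ↦ CC
    B ↦ AB
    C ↦ BB

A->CC, B->AB, C->BB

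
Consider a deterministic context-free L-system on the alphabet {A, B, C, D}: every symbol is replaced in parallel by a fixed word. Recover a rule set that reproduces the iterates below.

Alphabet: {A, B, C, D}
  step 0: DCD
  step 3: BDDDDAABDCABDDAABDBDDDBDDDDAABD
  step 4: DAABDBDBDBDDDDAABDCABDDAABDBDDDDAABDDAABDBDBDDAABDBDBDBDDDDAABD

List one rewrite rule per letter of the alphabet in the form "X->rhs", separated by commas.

  step 3 ⇒ step 4: BDDDDAABDCABDDAABDBDDDBDDDDAABD ⇒ DAA·BD·BD·BD·BD·D·D·DAA·BD·CAB·D·DAA·BD·BD·D·D·DAA·BD·DAA·BD·BD·BD·DAA·BD·BD·BD·BD·D·D·DAA·BD
    A ↦ D
    B ↦ DAA
    C ↦ CAB
    D ↦ BD

A->D, B->DAA, C->CAB, D->BD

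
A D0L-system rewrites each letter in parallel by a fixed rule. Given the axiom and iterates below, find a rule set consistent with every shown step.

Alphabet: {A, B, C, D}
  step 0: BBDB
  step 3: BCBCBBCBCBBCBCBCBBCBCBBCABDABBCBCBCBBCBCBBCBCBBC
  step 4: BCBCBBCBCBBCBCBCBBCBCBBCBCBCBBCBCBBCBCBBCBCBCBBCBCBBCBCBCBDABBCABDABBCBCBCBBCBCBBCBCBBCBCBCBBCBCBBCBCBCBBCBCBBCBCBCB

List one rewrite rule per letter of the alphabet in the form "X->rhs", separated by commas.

A->DAB, B->BC, C->BCB, D->AB

  step 3 ⇒ step 4: BCBCBBCBCBBCBCBCBBCBCBBCABDABBCBCBCBBCBCBBCBCBBC ⇒ BC·BCB·BC·BCB·BC·BC·BCB·BC·BCB·BC·BC·BCB·BC·BCB·BC·BCB·BC·BC·BCB·BC·BCB·BC·BC·BCB·DAB·BC·AB·DAB·BC·BC·BCB·BC·BCB·BC·BCB·BC·BC·BCB·BC·BCB·BC·BC·BCB·BC·BCB·BC·BC·BCB
    A ↦ DAB
    B ↦ BC
    C ↦ BCB
    D ↦ AB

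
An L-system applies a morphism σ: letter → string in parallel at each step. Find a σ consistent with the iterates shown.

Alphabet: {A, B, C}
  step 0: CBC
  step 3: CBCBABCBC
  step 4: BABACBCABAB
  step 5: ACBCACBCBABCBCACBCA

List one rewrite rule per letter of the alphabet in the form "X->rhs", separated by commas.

A->CBC, B->A, C->B

  step 4 ⇒ step 5: BABACBCABAB ⇒ A·CBC·A·CBC·B·A·B·CBC·A·CBC·A
    A ↦ CBC
    B ↦ A
    C ↦ B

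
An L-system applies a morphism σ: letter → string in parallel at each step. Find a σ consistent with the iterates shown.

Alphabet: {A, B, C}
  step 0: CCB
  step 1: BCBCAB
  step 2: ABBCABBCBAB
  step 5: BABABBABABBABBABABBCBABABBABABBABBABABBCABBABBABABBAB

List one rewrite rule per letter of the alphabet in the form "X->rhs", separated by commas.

A->B, B->AB, C->BC

  step 1 ⇒ step 2: BCBCAB ⇒ AB·BC·AB·BC·B·AB
    A ↦ B
    B ↦ AB
    C ↦ BC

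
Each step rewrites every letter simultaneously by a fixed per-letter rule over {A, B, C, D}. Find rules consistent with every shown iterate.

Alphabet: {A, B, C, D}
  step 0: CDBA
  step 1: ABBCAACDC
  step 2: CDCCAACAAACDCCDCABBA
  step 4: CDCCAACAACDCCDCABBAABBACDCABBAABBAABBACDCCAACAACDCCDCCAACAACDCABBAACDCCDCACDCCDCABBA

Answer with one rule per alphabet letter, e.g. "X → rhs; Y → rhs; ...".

  step 1 ⇒ step 2: ABBCAACDC ⇒ CDC·CAA·CAA·A·CDC·CDC·A·BB·A
    A ↦ CDC
    B ↦ CAA
    C ↦ A
    D ↦ BB

A->CDC, B->CAA, C->A, D->BB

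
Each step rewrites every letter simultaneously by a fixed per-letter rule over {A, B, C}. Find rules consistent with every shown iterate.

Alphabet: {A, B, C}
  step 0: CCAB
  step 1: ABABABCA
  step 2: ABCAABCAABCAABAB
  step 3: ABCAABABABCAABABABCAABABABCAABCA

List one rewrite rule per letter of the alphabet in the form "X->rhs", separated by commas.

  step 2 ⇒ step 3: ABCAABCAABCAABAB ⇒ AB·CA·AB·AB·AB·CA·AB·AB·AB·CA·AB·AB·AB·CA·AB·CA
    A ↦ AB
    B ↦ CA
    C ↦ AB

A->AB, B->CA, C->AB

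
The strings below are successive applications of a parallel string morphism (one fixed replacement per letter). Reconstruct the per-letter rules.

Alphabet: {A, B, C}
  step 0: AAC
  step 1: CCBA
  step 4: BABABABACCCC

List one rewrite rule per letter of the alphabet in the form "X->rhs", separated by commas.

A->C, B->C, C->BA

  step 0 ⇒ step 1: AAC ⇒ C·C·BA
    A ↦ C
    C ↦ BA
    B ↦ C  (constrained at step 1)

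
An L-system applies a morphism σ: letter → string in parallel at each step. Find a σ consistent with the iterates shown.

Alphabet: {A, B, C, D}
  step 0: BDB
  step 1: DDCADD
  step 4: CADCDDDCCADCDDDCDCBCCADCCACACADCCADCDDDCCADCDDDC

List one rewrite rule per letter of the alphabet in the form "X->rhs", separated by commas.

A->BC, B->DD, C->DC, D->CA

  step 0 ⇒ step 1: BDB ⇒ DD·CA·DD
    B ↦ DD
    D ↦ CA
    A ↦ BC  (constrained at step 1)
    C ↦ DC  (constrained at step 1)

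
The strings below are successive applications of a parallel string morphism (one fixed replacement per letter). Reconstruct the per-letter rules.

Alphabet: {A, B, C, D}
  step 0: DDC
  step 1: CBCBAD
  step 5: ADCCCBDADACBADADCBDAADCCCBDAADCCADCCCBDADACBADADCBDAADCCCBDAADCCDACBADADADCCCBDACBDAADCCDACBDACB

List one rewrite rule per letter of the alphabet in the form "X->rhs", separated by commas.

A->DA, B->CC, C->AD, D->CB

  step 0 ⇒ step 1: DDC ⇒ CB·CB·AD
    C ↦ AD
    D ↦ CB
    A ↦ DA  (constrained at step 1)
    B ↦ CC  (constrained at step 1)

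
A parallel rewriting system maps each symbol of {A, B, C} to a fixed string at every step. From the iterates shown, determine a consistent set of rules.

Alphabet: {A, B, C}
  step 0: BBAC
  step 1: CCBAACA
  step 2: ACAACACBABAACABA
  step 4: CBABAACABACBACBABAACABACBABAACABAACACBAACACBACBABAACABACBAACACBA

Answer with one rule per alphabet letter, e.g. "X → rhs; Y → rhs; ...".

  step 1 ⇒ step 2: CCBAACA ⇒ ACA·ACA·C·BA·BA·ACA·BA
    A ↦ BA
    B ↦ C
    C ↦ ACA

A->BA, B->C, C->ACA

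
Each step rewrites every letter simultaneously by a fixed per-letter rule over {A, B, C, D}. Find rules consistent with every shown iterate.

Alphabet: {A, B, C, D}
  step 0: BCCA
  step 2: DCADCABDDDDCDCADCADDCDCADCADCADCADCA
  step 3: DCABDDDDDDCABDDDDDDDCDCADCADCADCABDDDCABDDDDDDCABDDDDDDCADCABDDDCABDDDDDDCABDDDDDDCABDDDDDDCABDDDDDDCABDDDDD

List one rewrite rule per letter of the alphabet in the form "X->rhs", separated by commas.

A->DDD, B->DDC, C->BDD, D->DCA

  step 2 ⇒ step 3: DCADCABDDDDCDCADCADDCDCADCADCADCADCA ⇒ DCA·BDD·DDD·DCA·BDD·DDD·DDC·DCA·DCA·DCA·DCA·BDD·DCA·BDD·DDD·DCA·BDD·DDD·DCA·DCA·BDD·DCA·BDD·DDD·DCA·BDD·DDD·DCA·BDD·DDD·DCA·BDD·DDD·DCA·BDD·DDD
    A ↦ DDD
    B ↦ DDC
    C ↦ BDD
    D ↦ DCA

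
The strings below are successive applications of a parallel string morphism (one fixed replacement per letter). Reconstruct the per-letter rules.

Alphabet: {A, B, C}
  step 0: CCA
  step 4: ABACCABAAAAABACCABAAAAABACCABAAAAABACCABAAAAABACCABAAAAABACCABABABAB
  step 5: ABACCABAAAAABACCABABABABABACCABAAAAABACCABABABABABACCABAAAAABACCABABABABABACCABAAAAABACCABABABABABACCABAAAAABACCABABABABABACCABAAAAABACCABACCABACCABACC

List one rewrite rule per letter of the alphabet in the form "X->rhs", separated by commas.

  step 4 ⇒ step 5: ABACCABAAAAABACCABAAAAABACCABAAAAABACCABAAAAABACCABAAAAABACCABABABAB ⇒ AB·ACC·AB·AA·AA·AB·ACC·AB·AB·AB·AB·AB·ACC·AB·AA·AA·AB·ACC·AB·AB·AB·AB·AB·ACC·AB·AA·AA·AB·ACC·AB·AB·AB·AB·AB·ACC·AB·AA·AA·AB·ACC·AB·AB·AB·AB·AB·ACC·AB·AA·AA·AB·ACC·AB·AB·AB·AB·AB·ACC·AB·AA·AA·AB·ACC·AB·ACC·AB·ACC·AB·ACC
    A ↦ AB
    B ↦ ACC
    C ↦ AA

A->AB, B->ACC, C->AA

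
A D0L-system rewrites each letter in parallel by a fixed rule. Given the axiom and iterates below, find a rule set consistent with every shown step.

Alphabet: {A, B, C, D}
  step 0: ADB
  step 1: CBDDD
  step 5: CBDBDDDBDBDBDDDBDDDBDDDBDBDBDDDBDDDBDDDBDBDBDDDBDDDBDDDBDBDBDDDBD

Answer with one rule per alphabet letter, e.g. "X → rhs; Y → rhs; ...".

A->C, B->DD, C->A, D->BD

  step 0 ⇒ step 1: ADB ⇒ C·BD·DD
    A ↦ C
    B ↦ DD
    D ↦ BD
    C ↦ A  (constrained at step 1)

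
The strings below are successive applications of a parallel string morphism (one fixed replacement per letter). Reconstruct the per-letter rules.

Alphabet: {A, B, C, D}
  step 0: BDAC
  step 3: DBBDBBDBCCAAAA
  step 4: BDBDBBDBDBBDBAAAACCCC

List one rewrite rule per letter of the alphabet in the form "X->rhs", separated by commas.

  step 3 ⇒ step 4: DBBDBBDBCCAAAA ⇒ B·DB·DB·B·DB·DB·B·DB·AA·AA·C·C·C·C
    A ↦ C
    B ↦ DB
    C ↦ AA
    D ↦ B

A->C, B->DB, C->AA, D->B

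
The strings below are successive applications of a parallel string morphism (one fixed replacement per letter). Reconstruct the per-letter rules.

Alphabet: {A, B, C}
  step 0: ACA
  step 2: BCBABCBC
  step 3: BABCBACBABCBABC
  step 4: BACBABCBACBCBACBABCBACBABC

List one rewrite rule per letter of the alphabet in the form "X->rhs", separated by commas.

  step 3 ⇒ step 4: BABCBACBABCBABC ⇒ BA·C·BA·BC·BA·C·BC·BA·C·BA·BC·BA·C·BA·BC
    A ↦ C
    B ↦ BA
    C ↦ BC

A->C, B->BA, C->BC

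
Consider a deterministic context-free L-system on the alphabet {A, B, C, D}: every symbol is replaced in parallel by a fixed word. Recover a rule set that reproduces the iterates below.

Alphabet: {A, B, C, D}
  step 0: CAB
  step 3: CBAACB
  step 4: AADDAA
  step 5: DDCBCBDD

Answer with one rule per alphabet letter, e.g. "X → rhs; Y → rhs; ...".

A->D, B->A, C->A, D->CB

  step 4 ⇒ step 5: AADDAA ⇒ D·D·CB·CB·D·D
    A ↦ D
    D ↦ CB
  step 3 ⇒ step 4: CBAACB ⇒ A·A·D·D·A·A
    B ↦ A
  step 3 ⇒ step 4: CBAACB ⇒ A·A·D·D·A·A
    C ↦ A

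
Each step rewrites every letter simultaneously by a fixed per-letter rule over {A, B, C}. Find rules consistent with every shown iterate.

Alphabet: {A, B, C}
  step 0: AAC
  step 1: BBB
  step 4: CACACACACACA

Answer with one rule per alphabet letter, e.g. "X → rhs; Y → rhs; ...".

A->B, B->CA, C->B

  step 0 ⇒ step 1: AAC ⇒ B·B·B
    A ↦ B
    C ↦ B
    B ↦ CA  (constrained at step 1)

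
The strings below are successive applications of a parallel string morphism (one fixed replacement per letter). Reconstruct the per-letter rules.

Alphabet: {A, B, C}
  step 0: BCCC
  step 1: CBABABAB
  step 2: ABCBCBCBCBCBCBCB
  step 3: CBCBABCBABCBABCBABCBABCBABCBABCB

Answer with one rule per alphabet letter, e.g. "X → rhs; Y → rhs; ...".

A->CB, B->CB, C->AB

  step 2 ⇒ step 3: ABCBCBCBCBCBCBCB ⇒ CB·CB·AB·CB·AB·CB·AB·CB·AB·CB·AB·CB·AB·CB·AB·CB
    A ↦ CB
    B ↦ CB
    C ↦ AB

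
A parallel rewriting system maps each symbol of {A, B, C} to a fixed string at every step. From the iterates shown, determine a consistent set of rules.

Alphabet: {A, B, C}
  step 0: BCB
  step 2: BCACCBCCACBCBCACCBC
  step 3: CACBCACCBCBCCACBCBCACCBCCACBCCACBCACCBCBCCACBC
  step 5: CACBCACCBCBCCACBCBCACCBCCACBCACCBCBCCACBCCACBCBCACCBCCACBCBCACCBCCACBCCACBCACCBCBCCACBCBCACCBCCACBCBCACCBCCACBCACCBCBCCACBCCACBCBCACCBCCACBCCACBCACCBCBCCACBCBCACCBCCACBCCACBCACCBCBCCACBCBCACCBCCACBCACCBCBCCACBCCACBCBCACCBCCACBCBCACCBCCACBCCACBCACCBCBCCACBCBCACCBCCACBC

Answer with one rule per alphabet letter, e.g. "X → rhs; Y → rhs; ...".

A->ACC, B->CAC, C->BC

  step 2 ⇒ step 3: BCACCBCCACBCBCACCBC ⇒ CAC·BC·ACC·BC·BC·CAC·BC·BC·ACC·BC·CAC·BC·CAC·BC·ACC·BC·BC·CAC·BC
    A ↦ ACC
    B ↦ CAC
    C ↦ BC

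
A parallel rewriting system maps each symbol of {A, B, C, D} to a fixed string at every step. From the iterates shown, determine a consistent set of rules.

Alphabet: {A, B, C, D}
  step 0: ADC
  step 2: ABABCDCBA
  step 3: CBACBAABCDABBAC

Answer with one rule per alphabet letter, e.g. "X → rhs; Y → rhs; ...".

A->C, B->BA, C->AB, D->CD

  step 2 ⇒ step 3: ABABCDCBA ⇒ C·BA·C·BA·AB·CD·AB·BA·C
    A ↦ C
    B ↦ BA
    C ↦ AB
    D ↦ CD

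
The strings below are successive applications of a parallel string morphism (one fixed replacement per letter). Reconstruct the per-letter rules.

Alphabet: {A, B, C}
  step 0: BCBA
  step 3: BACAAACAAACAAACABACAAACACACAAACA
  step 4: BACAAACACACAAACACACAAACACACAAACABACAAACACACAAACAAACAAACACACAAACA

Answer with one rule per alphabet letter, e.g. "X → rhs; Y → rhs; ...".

A->CA, B->BA, C->AA

  step 3 ⇒ step 4: BACAAACAAACAAACABACAAACACACAAACA ⇒ BA·CA·AA·CA·CA·CA·AA·CA·CA·CA·AA·CA·CA·CA·AA·CA·BA·CA·AA·CA·CA·CA·AA·CA·AA·CA·AA·CA·CA·CA·AA·CA
    A ↦ CA
    B ↦ BA
    C ↦ AA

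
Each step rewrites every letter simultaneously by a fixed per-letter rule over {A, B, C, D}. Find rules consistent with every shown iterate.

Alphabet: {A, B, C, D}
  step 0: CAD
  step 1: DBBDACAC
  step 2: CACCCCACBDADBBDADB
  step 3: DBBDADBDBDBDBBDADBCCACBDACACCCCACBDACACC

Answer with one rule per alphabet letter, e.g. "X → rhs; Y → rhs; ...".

  step 2 ⇒ step 3: CACCCCACBDADBBDADB ⇒ DB·BDA·DB·DB·DB·DB·BDA·DB·C·CAC·BDA·CAC·C·C·CAC·BDA·CAC·C
    A ↦ BDA
    B ↦ C
    C ↦ DB
    D ↦ CAC

A->BDA, B->C, C->DB, D->CAC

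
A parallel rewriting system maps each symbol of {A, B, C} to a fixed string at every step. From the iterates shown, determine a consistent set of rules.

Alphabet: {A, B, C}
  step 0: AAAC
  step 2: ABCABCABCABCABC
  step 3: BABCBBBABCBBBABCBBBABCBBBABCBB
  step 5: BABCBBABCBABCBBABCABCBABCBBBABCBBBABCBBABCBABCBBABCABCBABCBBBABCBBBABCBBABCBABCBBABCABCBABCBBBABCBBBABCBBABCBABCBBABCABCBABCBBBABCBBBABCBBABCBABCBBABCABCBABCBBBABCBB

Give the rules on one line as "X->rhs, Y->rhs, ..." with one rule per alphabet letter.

  step 2 ⇒ step 3: ABCABCABCABCABC ⇒ B·ABC·BB·B·ABC·BB·B·ABC·BB·B·ABC·BB·B·ABC·BB
    A ↦ B
    B ↦ ABC
    C ↦ BB

A->B, B->ABC, C->BB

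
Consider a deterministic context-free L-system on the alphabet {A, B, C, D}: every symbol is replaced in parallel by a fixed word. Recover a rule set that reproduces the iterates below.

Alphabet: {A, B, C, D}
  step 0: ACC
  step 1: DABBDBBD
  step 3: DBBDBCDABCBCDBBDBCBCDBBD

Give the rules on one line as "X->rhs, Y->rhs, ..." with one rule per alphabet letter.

A->DA, B->D, C->BBD, D->BC

  step 0 ⇒ step 1: ACC ⇒ DA·BBD·BBD
    A ↦ DA
    C ↦ BBD
    B ↦ D  (constrained at step 1)
    D ↦ BC  (constrained at step 1)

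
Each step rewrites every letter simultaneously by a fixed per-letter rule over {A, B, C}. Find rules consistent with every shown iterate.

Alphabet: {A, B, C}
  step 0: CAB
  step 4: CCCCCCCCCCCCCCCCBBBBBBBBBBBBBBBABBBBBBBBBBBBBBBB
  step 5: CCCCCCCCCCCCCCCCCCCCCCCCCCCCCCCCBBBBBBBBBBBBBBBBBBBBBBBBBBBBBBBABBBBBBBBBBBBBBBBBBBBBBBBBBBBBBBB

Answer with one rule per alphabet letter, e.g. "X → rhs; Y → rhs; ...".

  step 4 ⇒ step 5: CCCCCCCCCCCCCCCCBBBBBBBBBBBBBBBABBBBBBBBBBBBBBBB ⇒ CC·CC·CC·CC·CC·CC·CC·CC·CC·CC·CC·CC·CC·CC·CC·CC·BB·BB·BB·BB·BB·BB·BB·BB·BB·BB·BB·BB·BB·BB·BB·BA·BB·BB·BB·BB·BB·BB·BB·BB·BB·BB·BB·BB·BB·BB·BB·BB
    A ↦ BA
    B ↦ BB
    C ↦ CC

A->BA, B->BB, C->CC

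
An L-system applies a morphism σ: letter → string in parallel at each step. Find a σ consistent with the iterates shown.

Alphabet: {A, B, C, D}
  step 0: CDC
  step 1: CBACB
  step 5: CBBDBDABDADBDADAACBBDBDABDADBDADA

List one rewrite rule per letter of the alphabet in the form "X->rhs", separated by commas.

  step 0 ⇒ step 1: CDC ⇒ CB·A·CB
    C ↦ CB
    D ↦ A
    A ↦ D  (constrained at step 1)
    B ↦ BD  (constrained at step 1)

A->D, B->BD, C->CB, D->A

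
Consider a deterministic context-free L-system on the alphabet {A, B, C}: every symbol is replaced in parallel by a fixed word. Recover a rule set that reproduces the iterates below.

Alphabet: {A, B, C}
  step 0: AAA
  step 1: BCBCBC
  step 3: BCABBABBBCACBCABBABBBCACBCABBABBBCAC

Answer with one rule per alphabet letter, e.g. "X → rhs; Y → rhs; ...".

  step 0 ⇒ step 1: AAA ⇒ BC·BC·BC
    A ↦ BC
    B ↦ ABB  (constrained at step 1)
    C ↦ AC  (constrained at step 1)

A->BC, B->ABB, C->AC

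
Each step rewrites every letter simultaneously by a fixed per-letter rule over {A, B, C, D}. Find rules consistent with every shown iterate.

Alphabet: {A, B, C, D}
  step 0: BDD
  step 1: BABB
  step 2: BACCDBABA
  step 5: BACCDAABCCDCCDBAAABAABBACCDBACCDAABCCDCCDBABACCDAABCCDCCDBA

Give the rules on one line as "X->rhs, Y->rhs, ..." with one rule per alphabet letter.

A->CCD, B->BA, C->A, D->B

  step 1 ⇒ step 2: BABB ⇒ BA·CCD·BA·BA
    A ↦ CCD
    B ↦ BA
    C ↦ A  (constrained at step 2)
  step 0 ⇒ step 1: BDD ⇒ BA·B·B
    D ↦ B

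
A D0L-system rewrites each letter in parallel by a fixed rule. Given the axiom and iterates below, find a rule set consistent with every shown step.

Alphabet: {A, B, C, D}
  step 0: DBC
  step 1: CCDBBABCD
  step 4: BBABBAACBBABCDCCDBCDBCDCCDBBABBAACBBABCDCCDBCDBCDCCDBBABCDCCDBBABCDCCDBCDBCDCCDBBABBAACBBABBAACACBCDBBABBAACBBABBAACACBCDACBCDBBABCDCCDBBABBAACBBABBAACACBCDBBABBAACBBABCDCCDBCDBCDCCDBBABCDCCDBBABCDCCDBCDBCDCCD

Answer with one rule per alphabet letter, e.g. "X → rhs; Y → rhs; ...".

A->AC, B->BBA, C->BCD, D->CCD

  step 0 ⇒ step 1: DBC ⇒ CCD·BBA·BCD
    B ↦ BBA
    C ↦ BCD
    D ↦ CCD
    A ↦ AC  (constrained at step 1)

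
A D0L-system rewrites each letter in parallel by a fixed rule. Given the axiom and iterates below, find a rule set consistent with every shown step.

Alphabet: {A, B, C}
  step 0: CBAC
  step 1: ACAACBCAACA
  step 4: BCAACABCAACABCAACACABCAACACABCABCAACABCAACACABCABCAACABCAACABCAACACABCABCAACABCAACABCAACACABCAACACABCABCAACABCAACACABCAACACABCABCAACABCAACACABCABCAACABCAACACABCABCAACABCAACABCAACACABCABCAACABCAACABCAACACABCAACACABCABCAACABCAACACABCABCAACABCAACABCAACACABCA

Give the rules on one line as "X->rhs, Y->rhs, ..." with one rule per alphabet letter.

  step 0 ⇒ step 1: CBAC ⇒ ACA·AC·BCA·ACA
    A ↦ BCA
    B ↦ AC
    C ↦ ACA

A->BCA, B->AC, C->ACA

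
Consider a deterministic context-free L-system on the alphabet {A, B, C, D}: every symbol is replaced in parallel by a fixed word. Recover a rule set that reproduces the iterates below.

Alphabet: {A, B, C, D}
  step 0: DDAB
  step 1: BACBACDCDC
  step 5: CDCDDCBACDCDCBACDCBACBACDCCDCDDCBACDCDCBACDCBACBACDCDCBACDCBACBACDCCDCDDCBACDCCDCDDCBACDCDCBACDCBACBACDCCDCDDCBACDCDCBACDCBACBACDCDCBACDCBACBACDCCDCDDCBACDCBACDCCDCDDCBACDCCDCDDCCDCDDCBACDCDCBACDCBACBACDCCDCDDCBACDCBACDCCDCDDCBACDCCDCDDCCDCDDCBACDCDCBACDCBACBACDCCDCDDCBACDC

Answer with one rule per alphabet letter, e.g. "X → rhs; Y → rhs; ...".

  step 0 ⇒ step 1: DDAB ⇒ BAC·BAC·DCD·C
    A ↦ DCD
    B ↦ C
    D ↦ BAC
    C ↦ DC  (constrained at step 1)

A->DCD, B->C, C->DC, D->BAC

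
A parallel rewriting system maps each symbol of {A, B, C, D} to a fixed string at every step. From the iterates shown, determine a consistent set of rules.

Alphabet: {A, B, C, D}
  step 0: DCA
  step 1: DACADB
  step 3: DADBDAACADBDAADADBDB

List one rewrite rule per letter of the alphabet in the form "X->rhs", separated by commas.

  step 0 ⇒ step 1: DCA ⇒ DA·CA·DB
    A ↦ DB
    C ↦ CA
    D ↦ DA
    B ↦ A  (constrained at step 1)

A->DB, B->A, C->CA, D->DA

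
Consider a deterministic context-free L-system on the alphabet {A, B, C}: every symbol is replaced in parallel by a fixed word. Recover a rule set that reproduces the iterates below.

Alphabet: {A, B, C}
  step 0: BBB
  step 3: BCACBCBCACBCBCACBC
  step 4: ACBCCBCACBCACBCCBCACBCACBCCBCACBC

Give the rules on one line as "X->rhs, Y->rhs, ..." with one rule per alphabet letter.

  step 3 ⇒ step 4: BCACBCBCACBCBCACBC ⇒ AC·BC·C·BC·AC·BC·AC·BC·C·BC·AC·BC·AC·BC·C·BC·AC·BC
    A ↦ C
    B ↦ AC
    C ↦ BC

A->C, B->AC, C->BC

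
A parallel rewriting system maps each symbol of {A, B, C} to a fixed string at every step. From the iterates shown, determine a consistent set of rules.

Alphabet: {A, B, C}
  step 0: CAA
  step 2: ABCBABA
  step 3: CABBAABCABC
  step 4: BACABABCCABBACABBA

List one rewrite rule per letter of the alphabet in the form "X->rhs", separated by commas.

  step 3 ⇒ step 4: CABBAABCABC ⇒ BA·C·AB·AB·C·C·AB·BA·C·AB·BA
    A ↦ C
    B ↦ AB
    C ↦ BA

A->C, B->AB, C->BA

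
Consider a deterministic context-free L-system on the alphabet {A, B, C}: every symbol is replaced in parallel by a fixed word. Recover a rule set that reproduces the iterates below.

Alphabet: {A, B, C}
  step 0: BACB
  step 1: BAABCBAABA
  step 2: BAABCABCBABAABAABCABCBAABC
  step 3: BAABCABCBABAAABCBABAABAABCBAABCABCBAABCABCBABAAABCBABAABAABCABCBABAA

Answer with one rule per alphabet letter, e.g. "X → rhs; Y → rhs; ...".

A->ABC, B->BA, C->BAA

  step 2 ⇒ step 3: BAABCABCBABAABAABCABCBAABC ⇒ BA·ABC·ABC·BA·BAA·ABC·BA·BAA·BA·ABC·BA·ABC·ABC·BA·ABC·ABC·BA·BAA·ABC·BA·BAA·BA·ABC·ABC·BA·BAA
    A ↦ ABC
    B ↦ BA
    C ↦ BAA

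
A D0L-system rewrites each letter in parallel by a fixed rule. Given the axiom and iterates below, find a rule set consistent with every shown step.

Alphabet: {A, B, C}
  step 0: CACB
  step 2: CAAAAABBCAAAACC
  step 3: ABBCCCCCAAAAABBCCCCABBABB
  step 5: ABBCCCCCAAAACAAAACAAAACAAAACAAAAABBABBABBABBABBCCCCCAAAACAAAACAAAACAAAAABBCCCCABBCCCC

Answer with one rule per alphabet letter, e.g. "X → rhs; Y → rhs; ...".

A->C, B->AA, C->ABB

  step 2 ⇒ step 3: CAAAAABBCAAAACC ⇒ ABB·C·C·C·C·C·AA·AA·ABB·C·C·C·C·ABB·ABB
    A ↦ C
    B ↦ AA
    C ↦ ABB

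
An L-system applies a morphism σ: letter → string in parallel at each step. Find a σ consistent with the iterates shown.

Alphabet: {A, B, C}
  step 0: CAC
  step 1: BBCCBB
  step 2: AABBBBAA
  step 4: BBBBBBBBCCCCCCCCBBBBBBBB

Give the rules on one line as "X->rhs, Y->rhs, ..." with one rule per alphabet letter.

A->CC, B->A, C->BB

  step 1 ⇒ step 2: BBCCBB ⇒ A·A·BB·BB·A·A
    B ↦ A
    C ↦ BB
  step 0 ⇒ step 1: CAC ⇒ BB·CC·BB
    A ↦ CC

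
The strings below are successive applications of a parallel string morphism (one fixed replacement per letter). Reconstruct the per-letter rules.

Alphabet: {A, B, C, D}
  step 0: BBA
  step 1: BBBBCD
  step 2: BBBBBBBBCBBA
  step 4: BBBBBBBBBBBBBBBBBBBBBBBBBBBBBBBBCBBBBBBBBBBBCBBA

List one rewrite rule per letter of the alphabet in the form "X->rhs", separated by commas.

  step 1 ⇒ step 2: BBBBCD ⇒ BB·BB·BB·BB·CB·BA
    B ↦ BB
    C ↦ CB
    D ↦ BA
  step 0 ⇒ step 1: BBA ⇒ BB·BB·CD
    A ↦ CD

A->CD, B->BB, C->CB, D->BA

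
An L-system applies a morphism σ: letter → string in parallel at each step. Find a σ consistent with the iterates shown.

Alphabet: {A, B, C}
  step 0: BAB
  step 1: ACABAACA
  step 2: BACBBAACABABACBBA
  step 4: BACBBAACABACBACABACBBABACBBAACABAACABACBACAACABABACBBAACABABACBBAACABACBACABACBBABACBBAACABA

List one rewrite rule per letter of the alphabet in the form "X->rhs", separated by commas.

  step 1 ⇒ step 2: ACABAACA ⇒ BA·CB·BA·ACA·BA·BA·CB·BA
    A ↦ BA
    B ↦ ACA
    C ↦ CB

A->BA, B->ACA, C->CB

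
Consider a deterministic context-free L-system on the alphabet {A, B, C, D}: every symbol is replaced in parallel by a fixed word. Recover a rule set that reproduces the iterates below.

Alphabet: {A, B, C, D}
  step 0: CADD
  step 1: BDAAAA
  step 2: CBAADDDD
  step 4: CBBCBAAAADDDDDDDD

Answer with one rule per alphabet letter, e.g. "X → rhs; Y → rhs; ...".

  step 1 ⇒ step 2: BDAAAA ⇒ CB·AA·D·D·D·D
    A ↦ D
    B ↦ CB
    D ↦ AA
  step 0 ⇒ step 1: CADD ⇒ B·D·AA·AA
    C ↦ B

A->D, B->CB, C->B, D->AA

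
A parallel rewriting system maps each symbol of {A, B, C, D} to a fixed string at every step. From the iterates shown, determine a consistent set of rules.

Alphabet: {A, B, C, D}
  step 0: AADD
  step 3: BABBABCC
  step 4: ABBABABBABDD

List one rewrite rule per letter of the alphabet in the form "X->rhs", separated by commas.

A->B, B->AB, C->D, D->C

  step 3 ⇒ step 4: BABBABCC ⇒ AB·B·AB·AB·B·AB·D·D
    A ↦ B
    B ↦ AB
    C ↦ D
    D ↦ C  (constrained at step 0)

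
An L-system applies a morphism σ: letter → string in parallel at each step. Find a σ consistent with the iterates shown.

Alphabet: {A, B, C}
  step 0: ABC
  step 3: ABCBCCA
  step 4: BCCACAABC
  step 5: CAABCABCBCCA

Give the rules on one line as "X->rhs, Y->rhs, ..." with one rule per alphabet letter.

A->BC, B->C, C->A

  step 4 ⇒ step 5: BCCACAABC ⇒ C·A·A·BC·A·BC·BC·C·A
    A ↦ BC
    B ↦ C
    C ↦ A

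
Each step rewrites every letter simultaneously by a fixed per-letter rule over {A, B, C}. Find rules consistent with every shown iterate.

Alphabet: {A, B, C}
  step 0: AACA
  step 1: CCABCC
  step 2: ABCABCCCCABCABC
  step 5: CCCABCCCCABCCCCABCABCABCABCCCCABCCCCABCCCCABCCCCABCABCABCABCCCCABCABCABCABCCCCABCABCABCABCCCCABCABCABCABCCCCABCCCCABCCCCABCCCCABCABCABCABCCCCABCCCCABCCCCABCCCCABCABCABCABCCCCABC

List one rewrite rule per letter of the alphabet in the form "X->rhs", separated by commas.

A->C, B->CC, C->ABC

  step 1 ⇒ step 2: CCABCC ⇒ ABC·ABC·C·CC·ABC·ABC
    A ↦ C
    B ↦ CC
    C ↦ ABC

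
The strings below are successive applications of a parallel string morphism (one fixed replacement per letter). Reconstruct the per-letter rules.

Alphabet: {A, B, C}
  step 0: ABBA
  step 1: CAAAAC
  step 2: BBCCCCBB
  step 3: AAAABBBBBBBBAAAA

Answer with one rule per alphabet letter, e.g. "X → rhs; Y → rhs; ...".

A->C, B->AA, C->BB

  step 2 ⇒ step 3: BBCCCCBB ⇒ AA·AA·BB·BB·BB·BB·AA·AA
    B ↦ AA
    C ↦ BB
  step 0 ⇒ step 1: ABBA ⇒ C·AA·AA·C
    A ↦ C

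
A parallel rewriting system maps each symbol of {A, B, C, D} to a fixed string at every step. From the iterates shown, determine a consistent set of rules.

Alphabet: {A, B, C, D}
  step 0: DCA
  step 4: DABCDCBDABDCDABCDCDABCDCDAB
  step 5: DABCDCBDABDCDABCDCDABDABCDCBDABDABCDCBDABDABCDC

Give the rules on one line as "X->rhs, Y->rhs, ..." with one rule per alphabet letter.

A->BC, B->DC, C->B, D->DA

  step 4 ⇒ step 5: DABCDCBDABDCDABCDCDABCDCDAB ⇒ DA·BC·DC·B·DA·B·DC·DA·BC·DC·DA·B·DA·BC·DC·B·DA·B·DA·BC·DC·B·DA·B·DA·BC·DC
    A ↦ BC
    B ↦ DC
    C ↦ B
    D ↦ DA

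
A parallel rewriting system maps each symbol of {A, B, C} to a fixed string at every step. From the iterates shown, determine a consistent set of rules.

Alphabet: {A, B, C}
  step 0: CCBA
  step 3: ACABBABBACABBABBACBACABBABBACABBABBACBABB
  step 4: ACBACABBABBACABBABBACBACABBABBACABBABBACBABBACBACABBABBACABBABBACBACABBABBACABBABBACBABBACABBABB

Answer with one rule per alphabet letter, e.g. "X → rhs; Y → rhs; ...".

A->AC, B->ABB, C->B

  step 3 ⇒ step 4: ACABBABBACABBABBACBACABBABBACABBABBACBABB ⇒ AC·B·AC·ABB·ABB·AC·ABB·ABB·AC·B·AC·ABB·ABB·AC·ABB·ABB·AC·B·ABB·AC·B·AC·ABB·ABB·AC·ABB·ABB·AC·B·AC·ABB·ABB·AC·ABB·ABB·AC·B·ABB·AC·ABB·ABB
    A ↦ AC
    B ↦ ABB
    C ↦ B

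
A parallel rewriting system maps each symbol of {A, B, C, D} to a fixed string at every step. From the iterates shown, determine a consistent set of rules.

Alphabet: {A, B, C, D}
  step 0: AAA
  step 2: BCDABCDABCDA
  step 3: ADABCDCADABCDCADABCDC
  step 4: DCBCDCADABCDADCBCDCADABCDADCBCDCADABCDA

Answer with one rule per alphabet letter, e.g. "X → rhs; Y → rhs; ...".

  step 3 ⇒ step 4: ADABCDCADABCDCADABCDC ⇒ DC·BC·DC·A·DA·BC·DA·DC·BC·DC·A·DA·BC·DA·DC·BC·DC·A·DA·BC·DA
    A ↦ DC
    B ↦ A
    C ↦ DA
    D ↦ BC

A->DC, B->A, C->DA, D->BC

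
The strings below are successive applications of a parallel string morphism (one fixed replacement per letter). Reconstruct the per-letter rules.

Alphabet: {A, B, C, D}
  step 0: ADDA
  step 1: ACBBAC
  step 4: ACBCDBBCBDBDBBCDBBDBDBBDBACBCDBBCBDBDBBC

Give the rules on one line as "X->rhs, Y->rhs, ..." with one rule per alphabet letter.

A->AC, B->DB, C->BC, D->B

  step 0 ⇒ step 1: ADDA ⇒ AC·B·B·AC
    A ↦ AC
    D ↦ B
    B ↦ DB  (constrained at step 1)
    C ↦ BC  (constrained at step 1)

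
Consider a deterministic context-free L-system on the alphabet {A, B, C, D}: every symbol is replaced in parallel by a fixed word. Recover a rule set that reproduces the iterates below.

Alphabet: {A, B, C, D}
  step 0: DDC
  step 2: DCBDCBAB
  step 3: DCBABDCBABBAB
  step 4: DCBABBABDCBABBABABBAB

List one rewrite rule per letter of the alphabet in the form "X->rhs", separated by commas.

A->B, B->AB, C->B, D->DC

  step 3 ⇒ step 4: DCBABDCBABBAB ⇒ DC·B·AB·B·AB·DC·B·AB·B·AB·AB·B·AB
    A ↦ B
    B ↦ AB
    C ↦ B
    D ↦ DC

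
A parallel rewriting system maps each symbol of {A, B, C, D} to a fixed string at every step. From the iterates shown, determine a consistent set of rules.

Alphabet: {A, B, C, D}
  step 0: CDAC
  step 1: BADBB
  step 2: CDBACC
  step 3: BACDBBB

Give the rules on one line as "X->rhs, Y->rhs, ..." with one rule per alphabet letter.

A->DB, B->C, C->B, D->A

  step 2 ⇒ step 3: CDBACC ⇒ B·A·C·DB·B·B
    A ↦ DB
    B ↦ C
    C ↦ B
    D ↦ A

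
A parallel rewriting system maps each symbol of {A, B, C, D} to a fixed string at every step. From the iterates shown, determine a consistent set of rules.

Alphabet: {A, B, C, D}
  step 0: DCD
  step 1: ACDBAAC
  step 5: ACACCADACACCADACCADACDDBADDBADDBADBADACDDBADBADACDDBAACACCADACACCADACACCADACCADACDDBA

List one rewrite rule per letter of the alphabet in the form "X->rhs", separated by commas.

A->D, B->CA, C->DBA, D->AC

  step 0 ⇒ step 1: DCD ⇒ AC·DBA·AC
    C ↦ DBA
    D ↦ AC
    A ↦ D  (constrained at step 1)
    B ↦ CA  (constrained at step 1)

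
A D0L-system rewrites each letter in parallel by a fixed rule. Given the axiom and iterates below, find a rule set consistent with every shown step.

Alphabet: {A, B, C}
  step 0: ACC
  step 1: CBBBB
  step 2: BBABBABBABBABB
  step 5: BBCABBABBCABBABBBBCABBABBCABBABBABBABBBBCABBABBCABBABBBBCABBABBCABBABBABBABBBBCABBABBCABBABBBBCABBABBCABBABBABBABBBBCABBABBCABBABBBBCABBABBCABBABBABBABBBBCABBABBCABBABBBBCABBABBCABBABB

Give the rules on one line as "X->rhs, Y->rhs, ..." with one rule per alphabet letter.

  step 1 ⇒ step 2: CBBBB ⇒ BB·ABB·ABB·ABB·ABB
    B ↦ ABB
    C ↦ BB
  step 0 ⇒ step 1: ACC ⇒ C·BB·BB
    A ↦ C

A->C, B->ABB, C->BB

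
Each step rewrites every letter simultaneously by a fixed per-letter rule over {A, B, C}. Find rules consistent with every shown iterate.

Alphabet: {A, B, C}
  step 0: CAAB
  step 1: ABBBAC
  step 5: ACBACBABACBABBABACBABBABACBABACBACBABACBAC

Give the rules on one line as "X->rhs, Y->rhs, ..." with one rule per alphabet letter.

  step 0 ⇒ step 1: CAAB ⇒ AB·B·B·AC
    A ↦ B
    B ↦ AC
    C ↦ AB

A->B, B->AC, C->AB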